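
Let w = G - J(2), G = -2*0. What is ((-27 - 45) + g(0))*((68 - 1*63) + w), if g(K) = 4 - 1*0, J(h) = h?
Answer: -204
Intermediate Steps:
G = 0
g(K) = 4 (g(K) = 4 + 0 = 4)
w = -2 (w = 0 - 1*2 = 0 - 2 = -2)
((-27 - 45) + g(0))*((68 - 1*63) + w) = ((-27 - 45) + 4)*((68 - 1*63) - 2) = (-72 + 4)*((68 - 63) - 2) = -68*(5 - 2) = -68*3 = -204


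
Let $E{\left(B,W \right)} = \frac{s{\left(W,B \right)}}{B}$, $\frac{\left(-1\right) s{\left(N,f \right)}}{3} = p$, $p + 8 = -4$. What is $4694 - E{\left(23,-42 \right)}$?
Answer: $\frac{107926}{23} \approx 4692.4$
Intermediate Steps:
$p = -12$ ($p = -8 - 4 = -12$)
$s{\left(N,f \right)} = 36$ ($s{\left(N,f \right)} = \left(-3\right) \left(-12\right) = 36$)
$E{\left(B,W \right)} = \frac{36}{B}$
$4694 - E{\left(23,-42 \right)} = 4694 - \frac{36}{23} = \frac{107926}{23}$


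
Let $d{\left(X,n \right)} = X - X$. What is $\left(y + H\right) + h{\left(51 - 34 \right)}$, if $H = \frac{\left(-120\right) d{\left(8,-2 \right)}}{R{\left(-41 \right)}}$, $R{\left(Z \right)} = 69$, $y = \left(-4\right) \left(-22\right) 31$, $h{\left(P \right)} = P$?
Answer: $2745$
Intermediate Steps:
$y = 2728$ ($y = 88 \cdot 31 = 2728$)
$d{\left(X,n \right)} = 0$
$H = 0$ ($H = \frac{\left(-120\right) 0}{69} = 0 \cdot \frac{1}{69} = 0$)
$\left(y + H\right) + h{\left(51 - 34 \right)} = \left(2728 + 0\right) + \left(51 - 34\right) = 2728 + 17 = 2745$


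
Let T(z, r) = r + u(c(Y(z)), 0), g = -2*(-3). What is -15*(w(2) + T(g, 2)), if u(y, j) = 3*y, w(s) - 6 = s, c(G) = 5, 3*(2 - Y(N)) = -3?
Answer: -375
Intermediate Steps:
Y(N) = 3 (Y(N) = 2 - 1/3*(-3) = 2 + 1 = 3)
g = 6
w(s) = 6 + s
T(z, r) = 15 + r (T(z, r) = r + 3*5 = r + 15 = 15 + r)
-15*(w(2) + T(g, 2)) = -15*((6 + 2) + (15 + 2)) = -15*(8 + 17) = -15*25 = -375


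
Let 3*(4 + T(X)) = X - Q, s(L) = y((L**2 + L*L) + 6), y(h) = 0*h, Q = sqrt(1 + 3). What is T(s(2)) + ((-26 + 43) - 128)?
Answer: -347/3 ≈ -115.67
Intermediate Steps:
Q = 2 (Q = sqrt(4) = 2)
y(h) = 0
s(L) = 0
T(X) = -14/3 + X/3 (T(X) = -4 + (X - 1*2)/3 = -4 + (X - 2)/3 = -4 + (-2 + X)/3 = -4 + (-2/3 + X/3) = -14/3 + X/3)
T(s(2)) + ((-26 + 43) - 128) = (-14/3 + (1/3)*0) + ((-26 + 43) - 128) = (-14/3 + 0) + (17 - 128) = -14/3 - 111 = -347/3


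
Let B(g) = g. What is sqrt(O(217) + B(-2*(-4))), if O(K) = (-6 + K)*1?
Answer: sqrt(219) ≈ 14.799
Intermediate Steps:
O(K) = -6 + K
sqrt(O(217) + B(-2*(-4))) = sqrt((-6 + 217) - 2*(-4)) = sqrt(211 + 8) = sqrt(219)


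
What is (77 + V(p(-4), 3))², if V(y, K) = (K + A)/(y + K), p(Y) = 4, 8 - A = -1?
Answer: 303601/49 ≈ 6195.9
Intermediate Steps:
A = 9 (A = 8 - 1*(-1) = 8 + 1 = 9)
V(y, K) = (9 + K)/(K + y) (V(y, K) = (K + 9)/(y + K) = (9 + K)/(K + y))
(77 + V(p(-4), 3))² = (77 + (9 + 3)/(3 + 4))² = (77 + 12/7)² = (551/7)² = 303601/49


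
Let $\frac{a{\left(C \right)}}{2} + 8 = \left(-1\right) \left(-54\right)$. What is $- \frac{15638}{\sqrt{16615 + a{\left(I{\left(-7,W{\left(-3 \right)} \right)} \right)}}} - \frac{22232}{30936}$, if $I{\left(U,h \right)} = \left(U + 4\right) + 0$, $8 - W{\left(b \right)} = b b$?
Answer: $- \frac{2779}{3867} - \frac{15638 \sqrt{16707}}{16707} \approx -121.7$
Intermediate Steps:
$W{\left(b \right)} = 8 - b^{2}$ ($W{\left(b \right)} = 8 - b b = 8 - b^{2}$)
$I{\left(U,h \right)} = 4 + U$ ($I{\left(U,h \right)} = \left(4 + U\right) + 0 = 4 + U$)
$a{\left(C \right)} = 92$ ($a{\left(C \right)} = -16 + 2 \left(\left(-1\right) \left(-54\right)\right) = -16 + 2 \cdot 54 = -16 + 108 = 92$)
$- \frac{15638}{\sqrt{16615 + a{\left(I{\left(-7,W{\left(-3 \right)} \right)} \right)}}} - \frac{22232}{30936} = - \frac{15638}{\sqrt{16615 + 92}} - \frac{22232}{30936} = - \frac{15638}{\sqrt{16707}} - \frac{2779}{3867} = - 15638 \frac{\sqrt{16707}}{16707} - \frac{2779}{3867} = - \frac{15638 \sqrt{16707}}{16707} - \frac{2779}{3867} = - \frac{2779}{3867} - \frac{15638 \sqrt{16707}}{16707}$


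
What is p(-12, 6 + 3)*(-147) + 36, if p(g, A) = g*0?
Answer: 36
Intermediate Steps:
p(g, A) = 0
p(-12, 6 + 3)*(-147) + 36 = 0*(-147) + 36 = 0 + 36 = 36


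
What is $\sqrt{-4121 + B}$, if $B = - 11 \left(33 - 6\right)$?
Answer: $47 i \sqrt{2} \approx 66.468 i$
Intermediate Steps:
$B = -297$ ($B = \left(-11\right) 27 = -297$)
$\sqrt{-4121 + B} = \sqrt{-4121 - 297} = \sqrt{-4418} = 47 i \sqrt{2}$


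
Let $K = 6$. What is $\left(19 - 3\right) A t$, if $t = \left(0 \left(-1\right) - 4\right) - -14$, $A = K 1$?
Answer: $960$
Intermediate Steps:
$A = 6$ ($A = 6 \cdot 1 = 6$)
$t = 10$ ($t = \left(0 - 4\right) + 14 = -4 + 14 = 10$)
$\left(19 - 3\right) A t = \left(19 - 3\right) 6 \cdot 10 = 16 \cdot 6 \cdot 10 = 96 \cdot 10 = 960$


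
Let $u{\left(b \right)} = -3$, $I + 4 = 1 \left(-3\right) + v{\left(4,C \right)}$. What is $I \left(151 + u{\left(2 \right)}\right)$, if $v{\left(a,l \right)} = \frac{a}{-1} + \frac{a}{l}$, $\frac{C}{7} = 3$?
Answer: $- \frac{33596}{21} \approx -1599.8$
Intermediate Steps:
$C = 21$ ($C = 7 \cdot 3 = 21$)
$v{\left(a,l \right)} = - a + \frac{a}{l}$ ($v{\left(a,l \right)} = a \left(-1\right) + \frac{a}{l} = - a + \frac{a}{l}$)
$I = - \frac{227}{21}$ ($I = -4 + \left(1 \left(-3\right) + \left(\left(-1\right) 4 + \frac{4}{21}\right)\right) = -4 + \left(-3 + \left(-4 + 4 \cdot \frac{1}{21}\right)\right) = -4 + \left(-3 + \left(-4 + \frac{4}{21}\right)\right) = -4 - \frac{143}{21} = - \frac{227}{21} \approx -10.81$)
$I \left(151 + u{\left(2 \right)}\right) = - \frac{227 \left(151 - 3\right)}{21} = \left(- \frac{227}{21}\right) 148 = - \frac{33596}{21}$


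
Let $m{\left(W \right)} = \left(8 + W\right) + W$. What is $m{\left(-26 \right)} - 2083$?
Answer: $-2127$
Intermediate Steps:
$m{\left(W \right)} = 8 + 2 W$
$m{\left(-26 \right)} - 2083 = \left(8 + 2 \left(-26\right)\right) - 2083 = \left(8 - 52\right) - 2083 = -44 - 2083 = -2127$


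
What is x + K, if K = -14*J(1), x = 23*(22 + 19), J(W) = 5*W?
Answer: 873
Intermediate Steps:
x = 943 (x = 23*41 = 943)
K = -70 ≈ -70.000
x + K = 943 - 70 = 873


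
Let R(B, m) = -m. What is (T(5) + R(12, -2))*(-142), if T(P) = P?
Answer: -994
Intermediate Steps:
(T(5) + R(12, -2))*(-142) = (5 - 1*(-2))*(-142) = (5 + 2)*(-142) = 7*(-142) = -994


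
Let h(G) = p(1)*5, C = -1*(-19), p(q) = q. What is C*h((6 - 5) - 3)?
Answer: 95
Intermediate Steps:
C = 19
h(G) = 5 (h(G) = 1*5 = 5)
C*h((6 - 5) - 3) = 19*5 = 95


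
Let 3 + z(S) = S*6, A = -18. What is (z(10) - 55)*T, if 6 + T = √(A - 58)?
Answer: -12 + 4*I*√19 ≈ -12.0 + 17.436*I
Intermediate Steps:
z(S) = -3 + 6*S (z(S) = -3 + S*6 = -3 + 6*S)
T = -6 + 2*I*√19 (T = -6 + √(-18 - 58) = -6 + √(-76) = -6 + 2*I*√19 ≈ -6.0 + 8.7178*I)
(z(10) - 55)*T = ((-3 + 6*10) - 55)*(-6 + 2*I*√19) = ((-3 + 60) - 55)*(-6 + 2*I*√19) = (57 - 55)*(-6 + 2*I*√19) = 2*(-6 + 2*I*√19) = -12 + 4*I*√19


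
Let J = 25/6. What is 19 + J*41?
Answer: 1139/6 ≈ 189.83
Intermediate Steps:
J = 25/6 (J = 25*(⅙) = 25/6 ≈ 4.1667)
19 + J*41 = 19 + (25/6)*41 = 19 + 1025/6 = 1139/6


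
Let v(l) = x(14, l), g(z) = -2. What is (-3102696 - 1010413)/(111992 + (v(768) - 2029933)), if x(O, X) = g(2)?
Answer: 4113109/1917943 ≈ 2.1445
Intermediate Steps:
x(O, X) = -2
v(l) = -2
(-3102696 - 1010413)/(111992 + (v(768) - 2029933)) = (-3102696 - 1010413)/(111992 + (-2 - 2029933)) = -4113109/(111992 - 2029935) = -4113109/(-1917943) = -4113109*(-1/1917943) = 4113109/1917943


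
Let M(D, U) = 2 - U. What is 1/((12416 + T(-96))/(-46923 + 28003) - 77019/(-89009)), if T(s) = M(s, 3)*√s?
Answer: 18527907287145190/3873426086752421 - 18736953921565*I*√6/3873426086752421 ≈ 4.7833 - 0.011849*I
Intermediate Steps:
T(s) = -√s (T(s) = (2 - 1*3)*√s = (2 - 3)*√s = -√s)
1/((12416 + T(-96))/(-46923 + 28003) - 77019/(-89009)) = 1/((12416 - √(-96))/(-46923 + 28003) - 77019/(-89009)) = 1/((12416 - 4*I*√6)/(-18920) - 77019*(-1/89009)) = 1/((12416 - 4*I*√6)*(-1/18920) + 77019/89009) = 1/((-1552/2365 + I*√6/4730) + 77019/89009) = 1/(44007967/210506285 + I*√6/4730)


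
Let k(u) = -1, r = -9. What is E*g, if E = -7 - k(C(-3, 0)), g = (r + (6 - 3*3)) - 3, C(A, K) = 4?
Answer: 90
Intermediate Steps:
g = -15 (g = (-9 + (6 - 3*3)) - 3 = (-9 + (6 - 9)) - 3 = (-9 - 3) - 3 = -12 - 3 = -15)
E = -6 (E = -7 - 1*(-1) = -7 + 1 = -6)
E*g = -6*(-15) = 90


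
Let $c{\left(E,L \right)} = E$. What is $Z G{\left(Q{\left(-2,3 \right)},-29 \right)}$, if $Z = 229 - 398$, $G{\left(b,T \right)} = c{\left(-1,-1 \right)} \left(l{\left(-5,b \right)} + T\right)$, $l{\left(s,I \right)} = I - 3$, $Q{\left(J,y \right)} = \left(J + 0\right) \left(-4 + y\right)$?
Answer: $-5070$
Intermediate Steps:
$Q{\left(J,y \right)} = J \left(-4 + y\right)$
$l{\left(s,I \right)} = -3 + I$
$G{\left(b,T \right)} = 3 - T - b$ ($G{\left(b,T \right)} = - (\left(-3 + b\right) + T) = - (-3 + T + b) = 3 - T - b$)
$Z = -169$
$Z G{\left(Q{\left(-2,3 \right)},-29 \right)} = - 169 \left(3 - -29 - - 2 \left(-4 + 3\right)\right) = - 169 \left(3 + 29 - \left(-2\right) \left(-1\right)\right) = - 169 \left(3 + 29 - 2\right) = \left(-169\right) 30 = -5070$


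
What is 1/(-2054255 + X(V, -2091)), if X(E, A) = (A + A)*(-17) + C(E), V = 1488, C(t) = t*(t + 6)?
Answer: 1/239911 ≈ 4.1682e-6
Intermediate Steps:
C(t) = t*(6 + t)
X(E, A) = -34*A + E*(6 + E) (X(E, A) = (A + A)*(-17) + E*(6 + E) = (2*A)*(-17) + E*(6 + E) = -34*A + E*(6 + E))
1/(-2054255 + X(V, -2091)) = 1/(-2054255 + (-34*(-2091) + 1488*(6 + 1488))) = 1/(-2054255 + (71094 + 1488*1494)) = 1/(-2054255 + (71094 + 2223072)) = 1/(-2054255 + 2294166) = 1/239911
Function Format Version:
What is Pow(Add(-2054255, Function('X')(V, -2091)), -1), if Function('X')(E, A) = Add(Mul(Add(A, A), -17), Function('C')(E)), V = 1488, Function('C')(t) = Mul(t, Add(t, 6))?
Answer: Rational(1, 239911) ≈ 4.1682e-6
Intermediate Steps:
Function('C')(t) = Mul(t, Add(6, t))
Function('X')(E, A) = Add(Mul(-34, A), Mul(E, Add(6, E))) (Function('X')(E, A) = Add(Mul(Add(A, A), -17), Mul(E, Add(6, E))) = Add(Mul(Mul(2, A), -17), Mul(E, Add(6, E))) = Add(Mul(-34, A), Mul(E, Add(6, E))))
Pow(Add(-2054255, Function('X')(V, -2091)), -1) = Pow(Add(-2054255, Add(Mul(-34, -2091), Mul(1488, Add(6, 1488)))), -1) = Pow(Add(-2054255, Add(71094, Mul(1488, 1494))), -1) = Pow(Add(-2054255, Add(71094, 2223072)), -1) = Pow(Add(-2054255, 2294166), -1) = Pow(239911, -1) = Rational(1, 239911)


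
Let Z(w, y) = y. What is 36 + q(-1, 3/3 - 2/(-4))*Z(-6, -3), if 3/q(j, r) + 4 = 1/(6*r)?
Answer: 1341/35 ≈ 38.314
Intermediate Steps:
q(j, r) = 3/(-4 + 1/(6*r))
36 + q(-1, 3/3 - 2/(-4))*Z(-6, -3) = 36 - 18*(3/3 - 2/(-4))/(-1 + 24*(3/3 - 2/(-4)))*(-3) = 36 - 18*(3*(⅓) - 2*(-¼))/(-1 + 24*(3*(⅓) - 2*(-¼)))*(-3) = 36 - 18*(1 + ½)/(-1 + 24*(1 + ½))*(-3) = 36 - 18*3/2/(-1 + 24*(3/2))*(-3) = 36 - 18*3/2/(-1 + 36)*(-3) = 36 - 18*3/2/35*(-3) = 36 - 18*3/2*1/35*(-3) = 36 - 27/35*(-3) = 36 + 81/35 = 1341/35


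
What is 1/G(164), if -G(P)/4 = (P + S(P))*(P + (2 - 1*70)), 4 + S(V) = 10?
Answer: -1/65280 ≈ -1.5319e-5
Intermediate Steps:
S(V) = 6 (S(V) = -4 + 10 = 6)
G(P) = -4*(-68 + P)*(6 + P) (G(P) = -4*(P + 6)*(P + (2 - 1*70)) = -4*(6 + P)*(P + (2 - 70)) = -4*(6 + P)*(P - 68) = -4*(6 + P)*(-68 + P) = -4*(-68 + P)*(6 + P))
1/G(164) = 1/(1632 - 4*164² + 248*164) = 1/(1632 - 4*26896 + 40672) = 1/(1632 - 107584 + 40672) = 1/(-65280) = -1/65280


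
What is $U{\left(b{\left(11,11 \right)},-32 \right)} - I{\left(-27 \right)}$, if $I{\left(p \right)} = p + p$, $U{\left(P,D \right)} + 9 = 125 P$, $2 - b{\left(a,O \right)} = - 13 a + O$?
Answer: $16795$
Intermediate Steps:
$b{\left(a,O \right)} = 2 - O + 13 a$ ($b{\left(a,O \right)} = 2 - \left(- 13 a + O\right) = 2 - \left(O - 13 a\right) = 2 - O + 13 a$)
$U{\left(P,D \right)} = -9 + 125 P$
$I{\left(p \right)} = 2 p$
$U{\left(b{\left(11,11 \right)},-32 \right)} - I{\left(-27 \right)} = \left(-9 + 125 \left(2 - 11 + 13 \cdot 11\right)\right) - 2 \left(-27\right) = \left(-9 + 125 \left(2 - 11 + 143\right)\right) - -54 = \left(-9 + 125 \cdot 134\right) + 54 = \left(-9 + 16750\right) + 54 = 16741 + 54 = 16795$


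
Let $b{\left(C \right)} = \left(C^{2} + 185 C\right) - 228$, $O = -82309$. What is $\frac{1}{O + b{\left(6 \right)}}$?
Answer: $- \frac{1}{81391} \approx -1.2286 \cdot 10^{-5}$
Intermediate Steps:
$b{\left(C \right)} = -228 + C^{2} + 185 C$
$\frac{1}{O + b{\left(6 \right)}} = \frac{1}{-82309 + \left(-228 + 6^{2} + 185 \cdot 6\right)} = \frac{1}{-82309 + \left(-228 + 36 + 1110\right)} = \frac{1}{-82309 + 918} = \frac{1}{-81391} = - \frac{1}{81391}$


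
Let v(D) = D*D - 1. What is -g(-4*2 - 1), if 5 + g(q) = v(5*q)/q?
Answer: 2069/9 ≈ 229.89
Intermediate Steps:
v(D) = -1 + D**2 (v(D) = D**2 - 1 = -1 + D**2)
g(q) = -5 + (-1 + 25*q**2)/q (g(q) = -5 + (-1 + (5*q)**2)/q = -5 + (-1 + 25*q**2)/q)
-g(-4*2 - 1) = -(-5 - 1/(-4*2 - 1) + 25*(-4*2 - 1)) = -(-5 - 1/(-8 - 1) + 25*(-8 - 1)) = -(-5 - 1/(-9) + 25*(-9)) = -(-5 - 1*(-1/9) - 225) = -(-5 + 1/9 - 225) = -1*(-2069/9) = 2069/9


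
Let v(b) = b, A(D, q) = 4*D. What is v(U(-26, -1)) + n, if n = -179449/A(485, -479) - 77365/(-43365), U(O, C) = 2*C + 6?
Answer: -1459041077/16825620 ≈ -86.715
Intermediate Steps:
U(O, C) = 6 + 2*C
n = -1526343557/16825620 (n = -179449/(4*485) - 77365/(-43365) = -179449/1940 - 77365*(-1/43365) = -179449*1/1940 + 15473/8673 = -179449/1940 + 15473/8673 = -1526343557/16825620 ≈ -90.715)
v(U(-26, -1)) + n = (6 + 2*(-1)) - 1526343557/16825620 = (6 - 2) - 1526343557/16825620 = 4 - 1526343557/16825620 = -1459041077/16825620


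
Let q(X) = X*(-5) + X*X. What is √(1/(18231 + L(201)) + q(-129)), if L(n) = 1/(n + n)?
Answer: 2*√232117415096221965/7328863 ≈ 131.48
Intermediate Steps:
L(n) = 1/(2*n)
q(X) = X² - 5*X (q(X) = -5*X + X² = X² - 5*X)
√(1/(18231 + L(201)) + q(-129)) = √(1/(18231 + (½)/201) - 129*(-5 - 129)) = √(1/(18231 + (½)*(1/201)) - 129*(-134)) = √(1/(18231 + 1/402) + 17286) = √(1/(7328863/402) + 17286) = √(402/7328863 + 17286) = √(126686726220/7328863) = 2*√232117415096221965/7328863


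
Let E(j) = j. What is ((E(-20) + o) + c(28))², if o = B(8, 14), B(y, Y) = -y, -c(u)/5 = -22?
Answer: 6724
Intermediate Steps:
c(u) = 110 (c(u) = -5*(-22) = 110)
o = -8 (o = -1*8 = -8)
((E(-20) + o) + c(28))² = ((-20 - 8) + 110)² = (-28 + 110)² = 82² = 6724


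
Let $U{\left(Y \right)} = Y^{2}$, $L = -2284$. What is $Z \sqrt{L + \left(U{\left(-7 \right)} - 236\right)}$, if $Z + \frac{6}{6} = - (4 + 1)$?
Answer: $- 6 i \sqrt{2471} \approx - 298.25 i$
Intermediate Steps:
$Z = -6$ ($Z = -1 - \left(4 + 1\right) = -1 - 5 = -6$)
$Z \sqrt{L + \left(U{\left(-7 \right)} - 236\right)} = - 6 \sqrt{-2284 + \left(\left(-7\right)^{2} - 236\right)} = - 6 \sqrt{-2284 + \left(49 - 236\right)} = - 6 \sqrt{-2284 - 187} = - 6 \sqrt{-2471} = - 6 i \sqrt{2471}$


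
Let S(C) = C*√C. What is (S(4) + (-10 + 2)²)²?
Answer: 5184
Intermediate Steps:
S(C) = C^(3/2)
(S(4) + (-10 + 2)²)² = (4^(3/2) + (-10 + 2)²)² = (8 + (-8)²)² = (8 + 64)² = 72² = 5184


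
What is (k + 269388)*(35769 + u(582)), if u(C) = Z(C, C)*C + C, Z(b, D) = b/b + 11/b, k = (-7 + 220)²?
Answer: 11628382608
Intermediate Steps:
k = 45369 (k = 213² = 45369)
Z(b, D) = 1 + 11/b
u(C) = 11 + 2*C (u(C) = ((11 + C)/C)*C + C = (11 + C) + C = 11 + 2*C)
(k + 269388)*(35769 + u(582)) = (45369 + 269388)*(35769 + (11 + 2*582)) = 314757*(35769 + (11 + 1164)) = 314757*(35769 + 1175) = 314757*36944 = 11628382608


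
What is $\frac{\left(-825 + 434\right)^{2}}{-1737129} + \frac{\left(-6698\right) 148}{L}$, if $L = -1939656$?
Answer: $\frac{59395265720}{140393028651} \approx 0.42306$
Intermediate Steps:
$\frac{\left(-825 + 434\right)^{2}}{-1737129} + \frac{\left(-6698\right) 148}{L} = \frac{\left(-825 + 434\right)^{2}}{-1737129} + \frac{\left(-6698\right) 148}{-1939656} = \left(-391\right)^{2} \left(- \frac{1}{1737129}\right) - - \frac{123913}{242457} = 152881 \left(- \frac{1}{1737129}\right) + \frac{123913}{242457} = - \frac{152881}{1737129} + \frac{123913}{242457} = \frac{59395265720}{140393028651}$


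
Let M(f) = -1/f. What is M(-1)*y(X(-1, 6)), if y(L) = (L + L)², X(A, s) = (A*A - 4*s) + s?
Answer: 1156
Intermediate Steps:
X(A, s) = A² - 3*s (X(A, s) = (A² - 4*s) + s = A² - 3*s)
y(L) = 4*L² (y(L) = (2*L)² = 4*L²)
M(-1)*y(X(-1, 6)) = (-1/(-1))*(4*((-1)² - 3*6)²) = (-1*(-1))*(4*(1 - 18)²) = 1*(4*(-17)²) = 1*(4*289) = 1*1156 = 1156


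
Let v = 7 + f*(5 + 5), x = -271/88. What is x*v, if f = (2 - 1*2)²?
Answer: -1897/88 ≈ -21.557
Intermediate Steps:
f = 0 (f = (2 - 2)² = 0² = 0)
x = -271/88 (x = -271*1/88 = -271/88 ≈ -3.0795)
v = 7 (v = 7 + 0*(5 + 5) = 7 + 0*10 = 7 + 0 = 7)
x*v = -271/88*7 = -1897/88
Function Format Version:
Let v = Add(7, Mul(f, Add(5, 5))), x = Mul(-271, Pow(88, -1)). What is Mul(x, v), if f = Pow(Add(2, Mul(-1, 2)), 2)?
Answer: Rational(-1897, 88) ≈ -21.557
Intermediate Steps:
f = 0 (f = Pow(Add(2, -2), 2) = Pow(0, 2) = 0)
x = Rational(-271, 88) (x = Mul(-271, Rational(1, 88)) = Rational(-271, 88) ≈ -3.0795)
v = 7 (v = Add(7, Mul(0, Add(5, 5))) = Add(7, Mul(0, 10)) = Add(7, 0) = 7)
Mul(x, v) = Mul(Rational(-271, 88), 7) = Rational(-1897, 88)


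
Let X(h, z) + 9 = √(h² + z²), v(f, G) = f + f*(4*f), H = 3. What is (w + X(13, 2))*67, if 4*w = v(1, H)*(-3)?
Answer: -3417/4 + 67*√173 ≈ 26.997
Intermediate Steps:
v(f, G) = f + 4*f²
X(h, z) = -9 + √(h² + z²)
w = -15/4 (w = ((1*(1 + 4*1))*(-3))/4 = ((1*(1 + 4))*(-3))/4 = ((1*5)*(-3))/4 = (5*(-3))/4 = (¼)*(-15) = -15/4 ≈ -3.7500)
(w + X(13, 2))*67 = (-15/4 + (-9 + √(13² + 2²)))*67 = (-15/4 + (-9 + √(169 + 4)))*67 = (-15/4 + (-9 + √173))*67 = (-51/4 + √173)*67 = -3417/4 + 67*√173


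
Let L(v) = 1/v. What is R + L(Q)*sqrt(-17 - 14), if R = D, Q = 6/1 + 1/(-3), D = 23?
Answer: 23 + 3*I*sqrt(31)/17 ≈ 23.0 + 0.98255*I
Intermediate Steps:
Q = 17/3 (Q = 6*1 + 1*(-1/3) = 6 - 1/3 = 17/3 ≈ 5.6667)
L(v) = 1/v
R = 23
R + L(Q)*sqrt(-17 - 14) = 23 + sqrt(-17 - 14)/(17/3) = 23 + 3*sqrt(-31)/17 = 23 + 3*(I*sqrt(31))/17 = 23 + 3*I*sqrt(31)/17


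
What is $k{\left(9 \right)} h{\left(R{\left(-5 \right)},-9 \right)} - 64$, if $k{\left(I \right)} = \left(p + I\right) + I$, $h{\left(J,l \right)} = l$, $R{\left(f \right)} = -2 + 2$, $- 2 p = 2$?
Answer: $-217$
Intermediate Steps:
$p = -1$ ($p = \left(- \frac{1}{2}\right) 2 = -1$)
$R{\left(f \right)} = 0$
$k{\left(I \right)} = -1 + 2 I$ ($k{\left(I \right)} = \left(-1 + I\right) + I = -1 + 2 I$)
$k{\left(9 \right)} h{\left(R{\left(-5 \right)},-9 \right)} - 64 = \left(-1 + 2 \cdot 9\right) \left(-9\right) - 64 = \left(-1 + 18\right) \left(-9\right) - 64 = 17 \left(-9\right) - 64 = -153 - 64 = -217$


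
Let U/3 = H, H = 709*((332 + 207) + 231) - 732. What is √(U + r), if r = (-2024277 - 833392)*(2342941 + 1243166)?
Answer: I*√10247905168989 ≈ 3.2012e+6*I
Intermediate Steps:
H = 545198 (H = 709*(539 + 231) - 732 = 709*770 - 732 = 545930 - 732 = 545198)
r = -10247906804583 (r = -2857669*3586107 = -10247906804583)
U = 1635594 (U = 3*545198 = 1635594)
√(U + r) = √(1635594 - 10247906804583) = √(-10247905168989) = I*√10247905168989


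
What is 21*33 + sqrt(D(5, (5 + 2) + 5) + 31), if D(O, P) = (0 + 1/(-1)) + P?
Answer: 693 + sqrt(42) ≈ 699.48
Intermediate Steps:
D(O, P) = -1 + P (D(O, P) = (0 - 1) + P = -1 + P)
21*33 + sqrt(D(5, (5 + 2) + 5) + 31) = 21*33 + sqrt((-1 + ((5 + 2) + 5)) + 31) = 693 + sqrt((-1 + (7 + 5)) + 31) = 693 + sqrt((-1 + 12) + 31) = 693 + sqrt(11 + 31) = 693 + sqrt(42)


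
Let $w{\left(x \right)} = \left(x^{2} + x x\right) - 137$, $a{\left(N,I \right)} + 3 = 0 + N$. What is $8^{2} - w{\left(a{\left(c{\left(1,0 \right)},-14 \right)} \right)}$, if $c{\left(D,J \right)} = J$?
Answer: $183$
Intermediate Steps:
$a{\left(N,I \right)} = -3 + N$ ($a{\left(N,I \right)} = -3 + \left(0 + N\right) = -3 + N$)
$w{\left(x \right)} = -137 + 2 x^{2}$ ($w{\left(x \right)} = \left(x^{2} + x^{2}\right) - 137 = 2 x^{2} - 137 = -137 + 2 x^{2}$)
$8^{2} - w{\left(a{\left(c{\left(1,0 \right)},-14 \right)} \right)} = 8^{2} - \left(-137 + 2 \left(-3 + 0\right)^{2}\right) = 64 - \left(-137 + 2 \left(-3\right)^{2}\right) = 64 - \left(-137 + 2 \cdot 9\right) = 64 - \left(-137 + 18\right) = 64 - -119 = 64 + 119 = 183$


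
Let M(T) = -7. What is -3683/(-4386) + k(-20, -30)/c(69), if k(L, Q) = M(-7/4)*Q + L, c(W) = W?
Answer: 362489/100878 ≈ 3.5933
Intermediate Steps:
k(L, Q) = L - 7*Q (k(L, Q) = -7*Q + L = L - 7*Q)
-3683/(-4386) + k(-20, -30)/c(69) = -3683/(-4386) + (-20 - 7*(-30))/69 = -3683*(-1/4386) + (-20 + 210)*(1/69) = 3683/4386 + 190*(1/69) = 3683/4386 + 190/69 = 362489/100878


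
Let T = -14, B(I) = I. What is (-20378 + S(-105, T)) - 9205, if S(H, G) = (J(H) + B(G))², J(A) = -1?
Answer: -29358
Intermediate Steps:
S(H, G) = (-1 + G)²
(-20378 + S(-105, T)) - 9205 = (-20378 + (-1 - 14)²) - 9205 = (-20378 + (-15)²) - 9205 = (-20378 + 225) - 9205 = -20153 - 9205 = -29358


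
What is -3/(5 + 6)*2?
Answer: -6/11 ≈ -0.54545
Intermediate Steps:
-3/(5 + 6)*2 = -3/11*2 = -6/11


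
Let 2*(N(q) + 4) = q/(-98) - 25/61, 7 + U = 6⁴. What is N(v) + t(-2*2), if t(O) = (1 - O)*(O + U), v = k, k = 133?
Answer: 10965559/1708 ≈ 6420.1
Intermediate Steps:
U = 1289 (U = -7 + 6⁴ = -7 + 1296 = 1289)
v = 133
N(q) = -513/122 - q/196 (N(q) = -4 + (q/(-98) - 25/61)/2 = -4 + (q*(-1/98) - 25*1/61)/2 = -4 + (-q/98 - 25/61)/2 = -4 + (-25/61 - q/98)/2 = -4 + (-25/122 - q/196) = -513/122 - q/196)
t(O) = (1 - O)*(1289 + O) (t(O) = (1 - O)*(O + 1289) = (1 - O)*(1289 + O))
N(v) + t(-2*2) = (-513/122 - 1/196*133) + (1289 - (-2*2)² - (-2576)*2) = (-513/122 - 19/28) + (1289 - 1*(-4)² - 1288*(-4)) = -8341/1708 + (1289 - 1*16 + 5152) = -8341/1708 + (1289 - 16 + 5152) = -8341/1708 + 6425 = 10965559/1708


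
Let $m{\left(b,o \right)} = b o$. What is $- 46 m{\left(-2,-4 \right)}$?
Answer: $-368$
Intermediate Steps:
$- 46 m{\left(-2,-4 \right)} = - 46 \left(\left(-2\right) \left(-4\right)\right) = \left(-46\right) 8 = -368$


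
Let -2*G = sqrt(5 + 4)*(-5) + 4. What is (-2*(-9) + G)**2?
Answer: 2209/4 ≈ 552.25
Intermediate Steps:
G = 11/2 (G = -(sqrt(5 + 4)*(-5) + 4)/2 = -(sqrt(9)*(-5) + 4)/2 = -(3*(-5) + 4)/2 = -(-15 + 4)/2 = -1/2*(-11) = 11/2 ≈ 5.5000)
(-2*(-9) + G)**2 = (-2*(-9) + 11/2)**2 = (18 + 11/2)**2 = (47/2)**2 = 2209/4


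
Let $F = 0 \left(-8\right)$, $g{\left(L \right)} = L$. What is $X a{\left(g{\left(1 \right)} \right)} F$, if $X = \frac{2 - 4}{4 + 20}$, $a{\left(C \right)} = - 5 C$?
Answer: $0$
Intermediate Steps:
$F = 0$
$X = - \frac{1}{12}$ ($X = - \frac{2}{24} = \left(-2\right) \frac{1}{24} = - \frac{1}{12} \approx -0.083333$)
$X a{\left(g{\left(1 \right)} \right)} F = - \frac{\left(-5\right) 1}{12} \cdot 0 = \left(- \frac{1}{12}\right) \left(-5\right) 0 = \frac{5}{12} \cdot 0 = 0$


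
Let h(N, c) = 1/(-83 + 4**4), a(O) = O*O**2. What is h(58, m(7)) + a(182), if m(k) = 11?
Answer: 1042942265/173 ≈ 6.0286e+6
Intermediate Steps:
a(O) = O**3
h(N, c) = 1/173 (h(N, c) = 1/(-83 + 256) = 1/173)
h(58, m(7)) + a(182) = 1/173 + 182**3 = 1/173 + 6028568 = 1042942265/173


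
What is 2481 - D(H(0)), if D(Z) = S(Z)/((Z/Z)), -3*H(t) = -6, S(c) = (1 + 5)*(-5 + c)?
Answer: 2499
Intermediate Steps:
S(c) = -30 + 6*c (S(c) = 6*(-5 + c) = -30 + 6*c)
H(t) = 2 (H(t) = -⅓*(-6) = 2)
D(Z) = -30 + 6*Z (D(Z) = (-30 + 6*Z)/((Z/Z)) = (-30 + 6*Z)/1 = (-30 + 6*Z)*1 = -30 + 6*Z)
2481 - D(H(0)) = 2481 - (-30 + 6*2) = 2481 - (-30 + 12) = 2481 - 1*(-18) = 2481 + 18 = 2499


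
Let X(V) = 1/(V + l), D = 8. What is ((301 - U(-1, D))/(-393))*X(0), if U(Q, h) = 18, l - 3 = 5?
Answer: -283/3144 ≈ -0.090013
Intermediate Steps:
l = 8 (l = 3 + 5 = 8)
X(V) = 1/(8 + V) (X(V) = 1/(V + 8) = 1/(8 + V))
((301 - U(-1, D))/(-393))*X(0) = ((301 - 1*18)/(-393))/(8 + 0) = ((301 - 18)*(-1/393))/8 = (283*(-1/393))*(1/8) = -283/393*1/8 = -283/3144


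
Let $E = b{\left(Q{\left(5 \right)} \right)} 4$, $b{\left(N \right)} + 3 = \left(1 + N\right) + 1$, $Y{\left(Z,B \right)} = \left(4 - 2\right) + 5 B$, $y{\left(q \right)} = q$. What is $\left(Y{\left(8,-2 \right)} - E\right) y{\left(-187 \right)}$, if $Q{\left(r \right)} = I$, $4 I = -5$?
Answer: $-187$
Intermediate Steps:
$I = - \frac{5}{4}$ ($I = \frac{1}{4} \left(-5\right) = - \frac{5}{4} \approx -1.25$)
$Q{\left(r \right)} = - \frac{5}{4}$
$Y{\left(Z,B \right)} = 2 + 5 B$
$b{\left(N \right)} = -1 + N$ ($b{\left(N \right)} = -3 + \left(\left(1 + N\right) + 1\right) = -3 + \left(2 + N\right) = -1 + N$)
$E = -9$ ($E = \left(-1 - \frac{5}{4}\right) 4 = \left(- \frac{9}{4}\right) 4 = -9$)
$\left(Y{\left(8,-2 \right)} - E\right) y{\left(-187 \right)} = \left(\left(2 + 5 \left(-2\right)\right) - -9\right) \left(-187\right) = \left(\left(2 - 10\right) + 9\right) \left(-187\right) = \left(-8 + 9\right) \left(-187\right) = 1 \left(-187\right) = -187$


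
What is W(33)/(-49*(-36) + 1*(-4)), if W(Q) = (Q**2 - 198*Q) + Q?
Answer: -123/40 ≈ -3.0750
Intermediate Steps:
W(Q) = Q**2 - 197*Q
W(33)/(-49*(-36) + 1*(-4)) = (33*(-197 + 33))/(-49*(-36) + 1*(-4)) = (33*(-164))/(1764 - 4) = -5412/1760 = -5412*1/1760 = -123/40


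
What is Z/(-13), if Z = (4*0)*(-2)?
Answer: 0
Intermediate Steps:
Z = 0 (Z = 0*(-2) = 0)
Z/(-13) = 0/(-13) = -1/13*0 = 0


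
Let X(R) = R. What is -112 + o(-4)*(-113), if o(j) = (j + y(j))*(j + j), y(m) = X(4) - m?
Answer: 3504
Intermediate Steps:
y(m) = 4 - m
o(j) = 8*j (o(j) = (j + (4 - j))*(j + j) = 4*(2*j) = 8*j)
-112 + o(-4)*(-113) = -112 + (8*(-4))*(-113) = -112 - 32*(-113) = -112 + 3616 = 3504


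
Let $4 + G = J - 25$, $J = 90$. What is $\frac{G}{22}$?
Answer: $\frac{61}{22} \approx 2.7727$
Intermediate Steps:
$G = 61$ ($G = -4 + \left(90 - 25\right) = -4 + 65 = 61$)
$\frac{G}{22} = \frac{1}{22} \cdot 61 = \frac{61}{22}$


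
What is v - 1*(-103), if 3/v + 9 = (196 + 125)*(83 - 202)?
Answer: 1311807/12736 ≈ 103.00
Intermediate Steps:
v = -1/12736 (v = 3/(-9 + (196 + 125)*(83 - 202)) = 3/(-9 + 321*(-119)) = 3/(-9 - 38199) = 3/(-38208) = 3*(-1/38208) = -1/12736 ≈ -7.8518e-5)
v - 1*(-103) = -1/12736 - 1*(-103) = -1/12736 + 103 = 1311807/12736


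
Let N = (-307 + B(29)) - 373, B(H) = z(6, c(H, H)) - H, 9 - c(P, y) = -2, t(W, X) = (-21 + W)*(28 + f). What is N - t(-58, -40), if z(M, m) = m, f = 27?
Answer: 3647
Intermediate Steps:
t(W, X) = -1155 + 55*W (t(W, X) = (-21 + W)*(28 + 27) = (-21 + W)*55 = -1155 + 55*W)
c(P, y) = 11 (c(P, y) = 9 - 1*(-2) = 9 + 2 = 11)
B(H) = 11 - H
N = -698 (N = (-307 + (11 - 1*29)) - 373 = (-307 + (11 - 29)) - 373 = (-307 - 18) - 373 = -325 - 373 = -698)
N - t(-58, -40) = -698 - (-1155 + 55*(-58)) = -698 - (-1155 - 3190) = -698 - 1*(-4345) = -698 + 4345 = 3647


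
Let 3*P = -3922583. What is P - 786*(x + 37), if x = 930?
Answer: -6202769/3 ≈ -2.0676e+6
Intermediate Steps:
P = -3922583/3 (P = (1/3)*(-3922583) = -3922583/3 ≈ -1.3075e+6)
P - 786*(x + 37) = -3922583/3 - 786*(930 + 37) = -3922583/3 - 786*967 = -3922583/3 - 1*760062 = -3922583/3 - 760062 = -6202769/3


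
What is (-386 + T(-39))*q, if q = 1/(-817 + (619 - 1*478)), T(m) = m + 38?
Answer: 387/676 ≈ 0.57248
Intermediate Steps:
T(m) = 38 + m
q = -1/676 (q = 1/(-817 + (619 - 478)) = 1/(-817 + 141) = 1/(-676) = -1/676 ≈ -0.0014793)
(-386 + T(-39))*q = (-386 + (38 - 39))*(-1/676) = (-386 - 1)*(-1/676) = -387*(-1/676) = 387/676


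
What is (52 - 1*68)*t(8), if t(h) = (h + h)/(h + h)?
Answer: -16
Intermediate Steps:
t(h) = 1 (t(h) = (2*h)/((2*h)) = (2*h)*(1/(2*h)) = 1)
(52 - 1*68)*t(8) = (52 - 1*68)*1 = (52 - 68)*1 = -16*1 = -16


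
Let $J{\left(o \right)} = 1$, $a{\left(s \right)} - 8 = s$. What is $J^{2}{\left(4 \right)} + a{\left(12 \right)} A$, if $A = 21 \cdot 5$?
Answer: $2101$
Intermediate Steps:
$a{\left(s \right)} = 8 + s$
$A = 105$
$J^{2}{\left(4 \right)} + a{\left(12 \right)} A = 1^{2} + \left(8 + 12\right) 105 = 1 + 20 \cdot 105 = 1 + 2100 = 2101$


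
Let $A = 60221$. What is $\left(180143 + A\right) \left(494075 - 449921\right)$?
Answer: $10613032056$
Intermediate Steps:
$\left(180143 + A\right) \left(494075 - 449921\right) = \left(180143 + 60221\right) \left(494075 - 449921\right) = 240364 \cdot 44154 = 10613032056$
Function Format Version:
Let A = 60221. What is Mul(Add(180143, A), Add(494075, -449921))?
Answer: 10613032056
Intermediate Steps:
Mul(Add(180143, A), Add(494075, -449921)) = Mul(Add(180143, 60221), Add(494075, -449921)) = Mul(240364, 44154) = 10613032056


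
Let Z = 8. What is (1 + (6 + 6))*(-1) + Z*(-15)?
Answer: -133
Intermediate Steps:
(1 + (6 + 6))*(-1) + Z*(-15) = (1 + (6 + 6))*(-1) + 8*(-15) = (1 + 12)*(-1) - 120 = 13*(-1) - 120 = -13 - 120 = -133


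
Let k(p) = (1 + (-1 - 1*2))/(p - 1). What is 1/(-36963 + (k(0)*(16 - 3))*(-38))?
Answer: -1/37951 ≈ -2.6350e-5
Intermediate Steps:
k(p) = -2/(-1 + p) (k(p) = (1 + (-1 - 2))/(-1 + p) = (1 - 3)/(-1 + p) = -2/(-1 + p))
1/(-36963 + (k(0)*(16 - 3))*(-38)) = 1/(-36963 + ((-2/(-1 + 0))*(16 - 3))*(-38)) = 1/(-36963 + (-2/(-1)*13)*(-38)) = 1/(-36963 + (-2*(-1)*13)*(-38)) = 1/(-36963 + (2*13)*(-38)) = 1/(-36963 + 26*(-38)) = 1/(-36963 - 988) = 1/(-37951) = -1/37951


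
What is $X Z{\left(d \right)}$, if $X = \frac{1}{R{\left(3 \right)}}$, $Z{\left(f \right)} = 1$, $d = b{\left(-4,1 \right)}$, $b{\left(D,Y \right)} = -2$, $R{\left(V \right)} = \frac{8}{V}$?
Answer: $\frac{3}{8} \approx 0.375$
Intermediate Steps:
$d = -2$
$X = \frac{3}{8}$ ($X = \frac{1}{8 \cdot \frac{1}{3}} = \frac{1}{\frac{8}{3}} = \frac{3}{8} \approx 0.375$)
$X Z{\left(d \right)} = \frac{3}{8} \cdot 1 = \frac{3}{8}$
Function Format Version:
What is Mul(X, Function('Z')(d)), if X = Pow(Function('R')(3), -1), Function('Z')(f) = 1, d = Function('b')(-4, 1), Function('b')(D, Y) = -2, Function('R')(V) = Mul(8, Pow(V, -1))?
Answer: Rational(3, 8) ≈ 0.37500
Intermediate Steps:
d = -2
X = Rational(3, 8) (X = Pow(Mul(8, Pow(3, -1)), -1) = Pow(Mul(8, Rational(1, 3)), -1) = Pow(Rational(8, 3), -1) = Rational(3, 8) ≈ 0.37500)
Mul(X, Function('Z')(d)) = Mul(Rational(3, 8), 1) = Rational(3, 8)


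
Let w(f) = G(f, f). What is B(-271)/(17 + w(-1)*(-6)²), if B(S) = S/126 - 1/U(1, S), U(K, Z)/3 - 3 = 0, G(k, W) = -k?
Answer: -95/2226 ≈ -0.042677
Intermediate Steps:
U(K, Z) = 9 (U(K, Z) = 9 + 3*0 = 9 + 0 = 9)
B(S) = -⅑ + S/126 (B(S) = S/126 - 1/9 = S*(1/126) - 1*⅑ = S/126 - ⅑ = -⅑ + S/126)
w(f) = -f
B(-271)/(17 + w(-1)*(-6)²) = (-⅑ + (1/126)*(-271))/(17 - 1*(-1)*(-6)²) = (-⅑ - 271/126)/(17 + 1*36) = -95/(42*(17 + 36)) = -95/42/53 = -95/42*1/53 = -95/2226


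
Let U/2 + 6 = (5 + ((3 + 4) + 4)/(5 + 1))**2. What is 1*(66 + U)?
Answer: 2653/18 ≈ 147.39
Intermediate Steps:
U = 1465/18 (U = -12 + 2*(5 + ((3 + 4) + 4)/(5 + 1))**2 = -12 + 2*(5 + (7 + 4)/6)**2 = -12 + 2*(5 + 11*(1/6))**2 = -12 + 2*(5 + 11/6)**2 = -12 + 2*(41/6)**2 = -12 + 2*(1681/36) = -12 + 1681/18 = 1465/18 ≈ 81.389)
1*(66 + U) = 1*(66 + 1465/18) = 1*(2653/18) = 2653/18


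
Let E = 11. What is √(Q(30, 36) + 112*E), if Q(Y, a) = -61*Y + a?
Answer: I*√562 ≈ 23.707*I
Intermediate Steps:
Q(Y, a) = a - 61*Y
√(Q(30, 36) + 112*E) = √((36 - 61*30) + 112*11) = √((36 - 1830) + 1232) = √(-1794 + 1232) = √(-562) = I*√562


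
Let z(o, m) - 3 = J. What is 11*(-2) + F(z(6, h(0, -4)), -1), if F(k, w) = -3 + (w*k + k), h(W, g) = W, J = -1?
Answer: -25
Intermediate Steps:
z(o, m) = 2 (z(o, m) = 3 - 1 = 2)
F(k, w) = -3 + k + k*w (F(k, w) = -3 + (k*w + k) = -3 + (k + k*w) = -3 + k + k*w)
11*(-2) + F(z(6, h(0, -4)), -1) = 11*(-2) + (-3 + 2 + 2*(-1)) = -22 + (-3 + 2 - 2) = -22 - 3 = -25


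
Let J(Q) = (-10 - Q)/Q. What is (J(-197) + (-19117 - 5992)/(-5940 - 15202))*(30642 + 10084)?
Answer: 20218809597/2082487 ≈ 9709.0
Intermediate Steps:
J(Q) = (-10 - Q)/Q
(J(-197) + (-19117 - 5992)/(-5940 - 15202))*(30642 + 10084) = ((-10 - 1*(-197))/(-197) + (-19117 - 5992)/(-5940 - 15202))*(30642 + 10084) = (-(-10 + 197)/197 - 25109/(-21142))*40726 = (-1/197*187 - 25109*(-1/21142))*40726 = (-187/197 + 25109/21142)*40726 = (992919/4164974)*40726 = 20218809597/2082487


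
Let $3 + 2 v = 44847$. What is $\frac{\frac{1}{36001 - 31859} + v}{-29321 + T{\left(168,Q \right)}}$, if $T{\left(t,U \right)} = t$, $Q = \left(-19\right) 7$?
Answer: $- \frac{92871925}{120751726} \approx -0.76911$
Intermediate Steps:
$v = 22422$ ($v = - \frac{3}{2} + \frac{1}{2} \cdot 44847 = - \frac{3}{2} + \frac{44847}{2} = 22422$)
$Q = -133$
$\frac{\frac{1}{36001 - 31859} + v}{-29321 + T{\left(168,Q \right)}} = \frac{\frac{1}{36001 - 31859} + 22422}{-29321 + 168} = \frac{\frac{1}{4142} + 22422}{-29153} = \left(\frac{1}{4142} + 22422\right) \left(- \frac{1}{29153}\right) = \frac{92871925}{4142} \left(- \frac{1}{29153}\right) = - \frac{92871925}{120751726}$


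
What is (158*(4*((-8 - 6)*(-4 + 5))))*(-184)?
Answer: 1628032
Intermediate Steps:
(158*(4*((-8 - 6)*(-4 + 5))))*(-184) = (158*(4*(-14*1)))*(-184) = (158*(4*(-14)))*(-184) = (158*(-56))*(-184) = -8848*(-184) = 1628032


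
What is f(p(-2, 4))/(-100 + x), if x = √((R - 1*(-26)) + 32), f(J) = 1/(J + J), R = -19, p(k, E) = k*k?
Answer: -25/19922 - √39/79688 ≈ -0.0013333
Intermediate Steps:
p(k, E) = k²
f(J) = 1/(2*J)
x = √39 (x = √((-19 - 1*(-26)) + 32) = √((-19 + 26) + 32) = √(7 + 32) = √39 ≈ 6.2450)
f(p(-2, 4))/(-100 + x) = (1/(2*((-2)²)))/(-100 + √39) = ((½)/4)/(-100 + √39) = ((½)*(¼))/(-100 + √39) = 1/(8*(-100 + √39))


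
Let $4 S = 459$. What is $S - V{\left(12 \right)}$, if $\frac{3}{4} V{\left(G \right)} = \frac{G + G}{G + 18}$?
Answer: $\frac{6821}{60} \approx 113.68$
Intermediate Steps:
$V{\left(G \right)} = \frac{8 G}{3 \left(18 + G\right)}$ ($V{\left(G \right)} = \frac{4 \frac{G + G}{G + 18}}{3} = \frac{4 \frac{2 G}{18 + G}}{3} = \frac{8 G}{3 \left(18 + G\right)}$)
$S = \frac{459}{4}$ ($S = \frac{1}{4} \cdot 459 = \frac{459}{4} \approx 114.75$)
$S - V{\left(12 \right)} = \frac{459}{4} - \frac{8}{3} \cdot 12 \frac{1}{18 + 12} = \frac{459}{4} - \frac{8}{3} \cdot 12 \cdot \frac{1}{30} = \frac{459}{4} - \frac{16}{15} = \frac{6821}{60}$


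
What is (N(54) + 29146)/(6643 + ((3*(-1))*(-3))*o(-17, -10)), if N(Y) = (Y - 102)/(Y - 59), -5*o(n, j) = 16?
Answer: 145778/33071 ≈ 4.4080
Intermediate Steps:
o(n, j) = -16/5 (o(n, j) = -⅕*16 = -16/5)
N(Y) = (-102 + Y)/(-59 + Y)
(N(54) + 29146)/(6643 + ((3*(-1))*(-3))*o(-17, -10)) = ((-102 + 54)/(-59 + 54) + 29146)/(6643 + ((3*(-1))*(-3))*(-16/5)) = (-48/(-5) + 29146)/(6643 - 3*(-3)*(-16/5)) = (-⅕*(-48) + 29146)/(6643 + 9*(-16/5)) = (48/5 + 29146)/(6643 - 144/5) = 145778/(5*(33071/5)) = (145778/5)*(5/33071) = 145778/33071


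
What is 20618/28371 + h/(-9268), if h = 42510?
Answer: -72497399/18781602 ≈ -3.8600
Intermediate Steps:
20618/28371 + h/(-9268) = 20618/28371 + 42510/(-9268) = 20618*(1/28371) + 42510*(-1/9268) = 20618/28371 - 21255/4634 = -72497399/18781602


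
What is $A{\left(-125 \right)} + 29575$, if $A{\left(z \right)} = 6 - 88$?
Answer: $29493$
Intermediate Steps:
$A{\left(z \right)} = -82$ ($A{\left(z \right)} = 6 - 88 = -82$)
$A{\left(-125 \right)} + 29575 = -82 + 29575 = 29493$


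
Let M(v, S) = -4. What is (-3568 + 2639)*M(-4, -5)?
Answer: 3716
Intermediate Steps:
(-3568 + 2639)*M(-4, -5) = (-3568 + 2639)*(-4) = -929*(-4) = 3716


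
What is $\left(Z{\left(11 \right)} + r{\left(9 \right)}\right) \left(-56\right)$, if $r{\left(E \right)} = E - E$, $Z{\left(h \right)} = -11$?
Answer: $616$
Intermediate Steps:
$r{\left(E \right)} = 0$
$\left(Z{\left(11 \right)} + r{\left(9 \right)}\right) \left(-56\right) = \left(-11 + 0\right) \left(-56\right) = \left(-11\right) \left(-56\right) = 616$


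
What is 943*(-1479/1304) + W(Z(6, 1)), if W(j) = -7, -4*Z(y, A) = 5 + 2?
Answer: -1403825/1304 ≈ -1076.6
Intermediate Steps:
Z(y, A) = -7/4 (Z(y, A) = -(5 + 2)/4 = -¼*7 = -7/4)
943*(-1479/1304) + W(Z(6, 1)) = 943*(-1479/1304) - 7 = -1394697/1304 - 7 = -1403825/1304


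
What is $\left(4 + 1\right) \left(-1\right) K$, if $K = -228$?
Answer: $1140$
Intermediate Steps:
$\left(4 + 1\right) \left(-1\right) K = \left(4 + 1\right) \left(-1\right) \left(-228\right) = 5 \left(-1\right) \left(-228\right) = \left(-5\right) \left(-228\right) = 1140$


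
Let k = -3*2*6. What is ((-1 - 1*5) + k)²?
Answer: 1764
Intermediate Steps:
k = -36 (k = -6*6 = -36)
((-1 - 1*5) + k)² = ((-1 - 1*5) - 36)² = ((-1 - 5) - 36)² = (-6 - 36)² = (-42)² = 1764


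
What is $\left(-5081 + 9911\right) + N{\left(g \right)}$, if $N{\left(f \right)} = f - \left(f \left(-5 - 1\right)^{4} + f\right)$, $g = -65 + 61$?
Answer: $10014$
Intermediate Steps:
$g = -4$
$N{\left(f \right)} = - 1296 f$ ($N{\left(f \right)} = f - \left(f \left(-6\right)^{4} + f\right) = f - \left(f 1296 + f\right) = f - \left(1296 f + f\right) = f - 1297 f = - 1296 f$)
$\left(-5081 + 9911\right) + N{\left(g \right)} = \left(-5081 + 9911\right) - -5184 = 4830 + 5184 = 10014$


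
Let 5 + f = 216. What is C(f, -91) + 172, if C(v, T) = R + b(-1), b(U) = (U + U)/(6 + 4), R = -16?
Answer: 779/5 ≈ 155.80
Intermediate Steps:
b(U) = U/5 (b(U) = (2*U)/10 = (2*U)*(1/10) = U/5)
f = 211 (f = -5 + 216 = 211)
C(v, T) = -81/5 (C(v, T) = -16 + (1/5)*(-1) = -16 - 1/5 = -81/5)
C(f, -91) + 172 = -81/5 + 172 = 779/5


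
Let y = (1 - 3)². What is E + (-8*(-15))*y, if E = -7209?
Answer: -6729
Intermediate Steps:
y = 4 (y = (-2)² = 4)
E + (-8*(-15))*y = -7209 - 8*(-15)*4 = -7209 + 120*4 = -7209 + 480 = -6729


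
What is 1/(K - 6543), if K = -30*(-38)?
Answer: -1/5403 ≈ -0.00018508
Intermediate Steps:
K = 1140
1/(K - 6543) = 1/(1140 - 6543) = 1/(-5403) = -1/5403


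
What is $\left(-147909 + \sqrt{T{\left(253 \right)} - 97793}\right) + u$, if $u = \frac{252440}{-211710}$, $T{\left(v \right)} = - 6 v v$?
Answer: $- \frac{3131406683}{21171} + i \sqrt{481847} \approx -1.4791 \cdot 10^{5} + 694.15 i$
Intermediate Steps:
$T{\left(v \right)} = - 6 v^{2}$
$u = - \frac{25244}{21171}$ ($u = 252440 \left(- \frac{1}{211710}\right) = - \frac{25244}{21171} \approx -1.1924$)
$\left(-147909 + \sqrt{T{\left(253 \right)} - 97793}\right) + u = \left(-147909 + \sqrt{- 6 \cdot 253^{2} - 97793}\right) - \frac{25244}{21171} = \left(-147909 + \sqrt{\left(-6\right) 64009 - 97793}\right) - \frac{25244}{21171} = \left(-147909 + \sqrt{-384054 - 97793}\right) - \frac{25244}{21171} = \left(-147909 + \sqrt{-481847}\right) - \frac{25244}{21171} = \left(-147909 + i \sqrt{481847}\right) - \frac{25244}{21171} = - \frac{3131406683}{21171} + i \sqrt{481847}$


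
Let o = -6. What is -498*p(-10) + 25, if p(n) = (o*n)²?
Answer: -1792775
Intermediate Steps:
p(n) = 36*n² (p(n) = (-6*n)² = 36*n²)
-498*p(-10) + 25 = -17928*(-10)² + 25 = -17928*100 + 25 = -498*3600 + 25 = -1792800 + 25 = -1792775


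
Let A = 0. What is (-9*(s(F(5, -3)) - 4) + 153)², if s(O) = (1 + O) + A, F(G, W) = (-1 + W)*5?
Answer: 129600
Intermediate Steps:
F(G, W) = -5 + 5*W
s(O) = 1 + O (s(O) = (1 + O) + 0 = 1 + O)
(-9*(s(F(5, -3)) - 4) + 153)² = (-9*((1 + (-5 + 5*(-3))) - 4) + 153)² = (-9*((1 + (-5 - 15)) - 4) + 153)² = (-9*((1 - 20) - 4) + 153)² = (-9*(-19 - 4) + 153)² = (-9*(-23) + 153)² = (207 + 153)² = 360² = 129600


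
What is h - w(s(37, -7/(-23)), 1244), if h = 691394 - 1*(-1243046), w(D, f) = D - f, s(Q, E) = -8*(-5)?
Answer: 1935644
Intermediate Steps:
s(Q, E) = 40
h = 1934440 (h = 691394 + 1243046 = 1934440)
h - w(s(37, -7/(-23)), 1244) = 1934440 - (40 - 1*1244) = 1934440 - (40 - 1244) = 1934440 - 1*(-1204) = 1934440 + 1204 = 1935644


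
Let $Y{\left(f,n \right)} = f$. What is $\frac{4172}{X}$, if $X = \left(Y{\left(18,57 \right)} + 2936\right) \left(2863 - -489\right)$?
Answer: $\frac{149}{353636} \approx 0.00042134$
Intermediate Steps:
$X = 9901808$ ($X = \left(18 + 2936\right) \left(2863 - -489\right) = 2954 \left(2863 + 489\right) = 2954 \cdot 3352 = 9901808$)
$\frac{4172}{X} = \frac{4172}{9901808} = 4172 \cdot \frac{1}{9901808} = \frac{149}{353636}$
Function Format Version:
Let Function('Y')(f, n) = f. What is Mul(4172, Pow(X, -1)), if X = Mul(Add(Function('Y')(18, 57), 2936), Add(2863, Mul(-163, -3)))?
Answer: Rational(149, 353636) ≈ 0.00042134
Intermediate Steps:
X = 9901808 (X = Mul(Add(18, 2936), Add(2863, Mul(-163, -3))) = Mul(2954, Add(2863, 489)) = Mul(2954, 3352) = 9901808)
Mul(4172, Pow(X, -1)) = Mul(4172, Pow(9901808, -1)) = Mul(4172, Rational(1, 9901808)) = Rational(149, 353636)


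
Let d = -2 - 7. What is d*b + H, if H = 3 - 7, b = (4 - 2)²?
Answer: -40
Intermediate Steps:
b = 4 (b = 2² = 4)
H = -4
d = -9
d*b + H = -9*4 - 4 = -36 - 4 = -40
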